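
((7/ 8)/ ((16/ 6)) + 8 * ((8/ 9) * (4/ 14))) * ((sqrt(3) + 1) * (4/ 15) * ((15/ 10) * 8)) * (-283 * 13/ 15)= -7001137 * sqrt(3)/ 3780 - 7001137/ 3780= -5060.18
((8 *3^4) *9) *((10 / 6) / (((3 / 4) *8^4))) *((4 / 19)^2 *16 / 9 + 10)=736785 / 23104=31.89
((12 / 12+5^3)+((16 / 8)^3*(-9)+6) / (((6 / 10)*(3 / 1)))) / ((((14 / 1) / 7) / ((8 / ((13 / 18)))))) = 6432 / 13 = 494.77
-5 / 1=-5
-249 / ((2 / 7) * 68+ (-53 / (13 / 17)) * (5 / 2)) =15106 / 9333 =1.62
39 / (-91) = -3 / 7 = -0.43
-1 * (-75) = 75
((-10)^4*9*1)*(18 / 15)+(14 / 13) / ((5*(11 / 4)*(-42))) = 231659996 / 2145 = 108000.00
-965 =-965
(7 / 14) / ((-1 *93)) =-1 / 186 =-0.01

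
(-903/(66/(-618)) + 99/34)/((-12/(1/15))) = -210893/4488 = -46.99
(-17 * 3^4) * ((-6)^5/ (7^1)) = 10707552/ 7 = 1529650.29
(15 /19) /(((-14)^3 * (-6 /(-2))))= -5 /52136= -0.00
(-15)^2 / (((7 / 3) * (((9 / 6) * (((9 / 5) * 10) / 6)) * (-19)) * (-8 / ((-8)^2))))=1200 / 133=9.02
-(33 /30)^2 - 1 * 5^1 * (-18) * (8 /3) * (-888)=-21312121 /100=-213121.21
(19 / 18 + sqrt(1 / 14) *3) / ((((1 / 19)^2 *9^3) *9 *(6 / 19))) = 6859 *sqrt(14) / 183708 + 130321 / 708588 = 0.32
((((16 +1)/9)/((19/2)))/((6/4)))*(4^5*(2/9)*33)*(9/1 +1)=15319040/1539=9953.89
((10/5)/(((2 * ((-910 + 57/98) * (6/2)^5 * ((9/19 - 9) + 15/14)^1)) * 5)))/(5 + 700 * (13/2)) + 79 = 77268816748188643/978086287951425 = 79.00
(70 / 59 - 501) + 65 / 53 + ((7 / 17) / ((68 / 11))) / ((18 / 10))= -16219485233 / 32533308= -498.55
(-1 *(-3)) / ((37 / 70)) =210 / 37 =5.68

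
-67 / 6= -11.17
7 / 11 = 0.64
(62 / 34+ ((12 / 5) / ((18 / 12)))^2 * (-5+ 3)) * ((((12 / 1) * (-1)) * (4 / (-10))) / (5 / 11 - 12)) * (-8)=-2958912 / 269875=-10.96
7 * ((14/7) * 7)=98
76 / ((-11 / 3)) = -228 / 11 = -20.73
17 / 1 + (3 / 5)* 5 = 20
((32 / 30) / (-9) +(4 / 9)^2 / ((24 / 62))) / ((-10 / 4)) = -952 / 6075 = -0.16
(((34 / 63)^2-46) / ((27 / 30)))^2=3291249072400 / 1275989841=2579.37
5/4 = 1.25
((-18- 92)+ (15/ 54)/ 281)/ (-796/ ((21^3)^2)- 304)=1060402790475/ 2930594137592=0.36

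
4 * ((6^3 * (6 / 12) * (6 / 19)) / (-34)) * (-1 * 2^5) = 41472 / 323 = 128.40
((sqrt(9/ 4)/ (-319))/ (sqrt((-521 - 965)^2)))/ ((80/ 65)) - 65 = -985990759/ 15169088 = -65.00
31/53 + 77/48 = 5569/2544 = 2.19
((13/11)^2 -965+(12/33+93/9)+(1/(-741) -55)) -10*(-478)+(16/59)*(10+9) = 6660540505/1763333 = 3777.24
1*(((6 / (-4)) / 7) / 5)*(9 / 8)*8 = -27 / 70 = -0.39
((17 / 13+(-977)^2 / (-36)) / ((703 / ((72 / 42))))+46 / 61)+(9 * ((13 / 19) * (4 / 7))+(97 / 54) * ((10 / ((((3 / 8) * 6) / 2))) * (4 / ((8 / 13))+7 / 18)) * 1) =49.61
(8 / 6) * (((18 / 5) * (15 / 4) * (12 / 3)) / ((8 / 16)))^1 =144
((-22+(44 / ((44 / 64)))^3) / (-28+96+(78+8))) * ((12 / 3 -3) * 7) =131061 / 11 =11914.64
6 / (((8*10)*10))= 0.01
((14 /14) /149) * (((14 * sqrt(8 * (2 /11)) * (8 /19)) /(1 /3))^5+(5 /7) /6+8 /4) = 29618.33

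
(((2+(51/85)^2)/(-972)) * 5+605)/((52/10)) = 2940241/25272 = 116.34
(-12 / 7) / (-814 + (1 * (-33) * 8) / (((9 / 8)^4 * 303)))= 3975966 / 1889182757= 0.00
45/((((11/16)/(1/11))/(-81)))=-58320/121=-481.98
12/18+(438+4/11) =14488/33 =439.03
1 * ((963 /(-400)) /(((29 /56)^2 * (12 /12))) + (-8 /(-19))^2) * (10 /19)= -133584856 /28842095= -4.63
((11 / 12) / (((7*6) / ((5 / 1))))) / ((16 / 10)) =275 / 4032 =0.07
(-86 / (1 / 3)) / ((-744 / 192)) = 2064 / 31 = 66.58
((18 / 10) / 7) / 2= 9 / 70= 0.13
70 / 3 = 23.33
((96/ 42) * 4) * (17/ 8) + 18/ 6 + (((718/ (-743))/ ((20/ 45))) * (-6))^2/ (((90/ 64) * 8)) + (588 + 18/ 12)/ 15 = 594001589/ 7728686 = 76.86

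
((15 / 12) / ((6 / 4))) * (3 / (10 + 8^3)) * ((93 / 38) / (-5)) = -31 / 13224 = -0.00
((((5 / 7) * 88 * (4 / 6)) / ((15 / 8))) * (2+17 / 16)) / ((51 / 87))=17864 / 153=116.76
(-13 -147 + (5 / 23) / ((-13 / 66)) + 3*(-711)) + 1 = -685638 / 299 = -2293.10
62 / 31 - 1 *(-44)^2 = -1934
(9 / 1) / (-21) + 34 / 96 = -25 / 336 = -0.07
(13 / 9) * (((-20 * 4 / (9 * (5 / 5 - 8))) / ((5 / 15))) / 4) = 260 / 189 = 1.38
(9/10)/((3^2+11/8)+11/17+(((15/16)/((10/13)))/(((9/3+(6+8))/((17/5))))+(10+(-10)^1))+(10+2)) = 2448/63283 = 0.04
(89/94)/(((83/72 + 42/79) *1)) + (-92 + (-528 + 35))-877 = -658095718/450307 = -1461.44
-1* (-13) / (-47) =-13 / 47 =-0.28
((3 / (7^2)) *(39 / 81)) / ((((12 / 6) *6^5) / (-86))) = -559 / 3429216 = -0.00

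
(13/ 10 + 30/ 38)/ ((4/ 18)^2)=32157/ 760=42.31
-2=-2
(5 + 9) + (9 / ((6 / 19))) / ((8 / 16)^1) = 71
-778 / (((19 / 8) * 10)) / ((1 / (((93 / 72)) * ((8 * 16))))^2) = -765601792 / 855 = -895440.69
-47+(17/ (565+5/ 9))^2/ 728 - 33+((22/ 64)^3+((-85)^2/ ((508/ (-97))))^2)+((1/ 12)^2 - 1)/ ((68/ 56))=90706641570542354996088217/ 47661287868356198400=1903151.29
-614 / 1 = -614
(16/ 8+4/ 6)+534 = 1610/ 3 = 536.67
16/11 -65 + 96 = 357/11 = 32.45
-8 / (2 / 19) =-76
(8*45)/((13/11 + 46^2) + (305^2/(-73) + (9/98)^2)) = 0.43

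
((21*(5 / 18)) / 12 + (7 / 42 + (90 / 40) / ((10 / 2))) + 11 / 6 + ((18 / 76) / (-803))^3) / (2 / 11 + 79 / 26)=12200167322840237 / 13380948447566535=0.91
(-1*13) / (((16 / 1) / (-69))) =897 / 16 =56.06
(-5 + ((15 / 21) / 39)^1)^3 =-2515456000 / 20346417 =-123.63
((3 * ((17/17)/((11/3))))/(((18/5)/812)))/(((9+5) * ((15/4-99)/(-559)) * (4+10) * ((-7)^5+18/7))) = -162110/492991521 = -0.00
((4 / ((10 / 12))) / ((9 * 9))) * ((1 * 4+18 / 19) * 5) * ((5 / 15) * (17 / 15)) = 0.55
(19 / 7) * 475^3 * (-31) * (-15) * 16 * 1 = 15149816250000 / 7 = 2164259464285.71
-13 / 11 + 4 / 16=-41 / 44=-0.93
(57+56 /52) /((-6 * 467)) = -755 /36426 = -0.02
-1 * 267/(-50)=267/50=5.34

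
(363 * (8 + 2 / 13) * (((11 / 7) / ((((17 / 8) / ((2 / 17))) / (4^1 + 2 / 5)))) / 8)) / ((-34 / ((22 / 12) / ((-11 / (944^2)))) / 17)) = 1382994950656 / 131495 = 10517471.77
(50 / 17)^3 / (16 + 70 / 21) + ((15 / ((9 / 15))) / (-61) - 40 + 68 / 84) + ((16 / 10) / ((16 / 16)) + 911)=797870059051 / 912565185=874.32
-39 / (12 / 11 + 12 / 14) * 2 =-40.04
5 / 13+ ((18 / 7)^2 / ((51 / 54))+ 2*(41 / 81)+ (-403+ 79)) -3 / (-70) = -2767922449 / 8771490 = -315.56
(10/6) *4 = 20/3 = 6.67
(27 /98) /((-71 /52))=-702 /3479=-0.20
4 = 4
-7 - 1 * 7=-14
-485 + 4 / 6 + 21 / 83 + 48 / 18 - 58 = -134314 / 249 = -539.41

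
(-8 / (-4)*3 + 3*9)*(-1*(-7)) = 231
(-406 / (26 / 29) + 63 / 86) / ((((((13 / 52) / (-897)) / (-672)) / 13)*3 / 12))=-2437480071936 / 43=-56685583068.28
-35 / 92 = -0.38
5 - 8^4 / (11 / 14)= -57289 / 11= -5208.09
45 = 45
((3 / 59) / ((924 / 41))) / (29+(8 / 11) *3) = 41 / 566636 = 0.00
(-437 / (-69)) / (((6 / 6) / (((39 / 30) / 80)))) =247 / 2400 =0.10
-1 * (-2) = 2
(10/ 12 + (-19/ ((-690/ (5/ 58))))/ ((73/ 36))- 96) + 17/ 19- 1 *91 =-1028396113/ 5550774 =-185.27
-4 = -4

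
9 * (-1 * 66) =-594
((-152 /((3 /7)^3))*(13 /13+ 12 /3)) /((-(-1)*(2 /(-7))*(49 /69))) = 428260 /9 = 47584.44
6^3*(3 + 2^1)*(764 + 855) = 1748520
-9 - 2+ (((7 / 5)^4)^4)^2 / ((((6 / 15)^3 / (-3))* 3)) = -741179.87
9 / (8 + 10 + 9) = 0.33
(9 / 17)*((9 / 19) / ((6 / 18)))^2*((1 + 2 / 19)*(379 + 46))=3444525 / 6859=502.19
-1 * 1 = -1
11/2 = 5.50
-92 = -92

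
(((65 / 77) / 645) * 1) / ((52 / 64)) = 16 / 9933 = 0.00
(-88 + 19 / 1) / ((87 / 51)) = -1173 / 29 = -40.45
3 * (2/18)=1/3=0.33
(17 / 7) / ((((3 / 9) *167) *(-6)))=-17 / 2338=-0.01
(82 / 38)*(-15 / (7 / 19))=-615 / 7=-87.86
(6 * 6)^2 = 1296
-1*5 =-5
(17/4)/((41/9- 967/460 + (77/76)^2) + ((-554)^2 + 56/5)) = 0.00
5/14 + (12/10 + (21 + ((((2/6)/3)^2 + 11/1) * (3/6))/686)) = 6269281/277830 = 22.57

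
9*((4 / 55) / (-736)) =-9 / 10120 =-0.00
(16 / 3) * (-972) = -5184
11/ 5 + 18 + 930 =4751/ 5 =950.20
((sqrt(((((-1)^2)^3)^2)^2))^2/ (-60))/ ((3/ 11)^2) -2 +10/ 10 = -661/ 540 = -1.22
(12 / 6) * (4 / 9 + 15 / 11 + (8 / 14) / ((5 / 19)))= 27578 / 3465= 7.96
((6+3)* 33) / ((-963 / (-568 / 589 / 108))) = 1562 / 567207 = 0.00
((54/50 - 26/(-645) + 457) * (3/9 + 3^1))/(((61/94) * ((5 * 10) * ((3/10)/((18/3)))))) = 555516688/590175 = 941.27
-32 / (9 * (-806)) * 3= 16 / 1209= 0.01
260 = 260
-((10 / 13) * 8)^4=-40960000 / 28561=-1434.12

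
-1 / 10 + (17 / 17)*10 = 99 / 10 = 9.90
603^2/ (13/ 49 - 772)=-5938947/ 12605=-471.16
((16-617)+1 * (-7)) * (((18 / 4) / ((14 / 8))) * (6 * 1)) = -65664 / 7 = -9380.57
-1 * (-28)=28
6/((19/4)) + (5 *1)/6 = 2.10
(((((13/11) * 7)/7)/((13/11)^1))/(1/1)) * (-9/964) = -9/964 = -0.01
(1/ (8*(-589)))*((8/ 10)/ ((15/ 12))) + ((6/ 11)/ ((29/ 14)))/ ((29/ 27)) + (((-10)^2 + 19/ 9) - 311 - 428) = -780518228518/ 1225988775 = -636.64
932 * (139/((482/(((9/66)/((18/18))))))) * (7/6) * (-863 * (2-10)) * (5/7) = 558999620/2651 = 210863.68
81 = 81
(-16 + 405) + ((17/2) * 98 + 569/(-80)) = 97191/80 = 1214.89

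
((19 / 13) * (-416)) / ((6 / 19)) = -5776 / 3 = -1925.33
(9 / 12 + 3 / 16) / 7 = 15 / 112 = 0.13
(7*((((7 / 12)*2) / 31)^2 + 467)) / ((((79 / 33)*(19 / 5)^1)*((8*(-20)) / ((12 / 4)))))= -1244041337 / 184635008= -6.74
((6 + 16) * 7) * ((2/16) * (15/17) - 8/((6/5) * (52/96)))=-1660505/884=-1878.40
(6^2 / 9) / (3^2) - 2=-14 / 9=-1.56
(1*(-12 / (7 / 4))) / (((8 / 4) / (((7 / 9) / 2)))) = -4 / 3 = -1.33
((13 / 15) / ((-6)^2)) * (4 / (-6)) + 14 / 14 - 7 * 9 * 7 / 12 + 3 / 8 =-114667 / 3240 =-35.39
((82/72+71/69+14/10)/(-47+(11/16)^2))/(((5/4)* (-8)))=472672/61639425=0.01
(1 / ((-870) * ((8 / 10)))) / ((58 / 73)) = -73 / 40368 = -0.00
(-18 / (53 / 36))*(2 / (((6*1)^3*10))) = -3 / 265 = -0.01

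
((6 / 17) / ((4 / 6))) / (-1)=-9 / 17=-0.53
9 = 9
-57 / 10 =-5.70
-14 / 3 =-4.67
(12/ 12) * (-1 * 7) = -7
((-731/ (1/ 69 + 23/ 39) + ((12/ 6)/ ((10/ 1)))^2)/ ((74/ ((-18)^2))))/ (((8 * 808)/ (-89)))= 118170886797/ 1620363200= 72.93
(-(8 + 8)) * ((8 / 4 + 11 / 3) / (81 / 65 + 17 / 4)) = -16.50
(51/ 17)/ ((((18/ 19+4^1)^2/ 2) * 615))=361/ 905690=0.00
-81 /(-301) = 81 /301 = 0.27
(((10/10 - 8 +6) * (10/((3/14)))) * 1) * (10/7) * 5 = -1000/3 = -333.33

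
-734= -734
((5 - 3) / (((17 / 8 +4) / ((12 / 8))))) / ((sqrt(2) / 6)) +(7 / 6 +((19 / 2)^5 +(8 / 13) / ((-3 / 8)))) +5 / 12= 72 * sqrt(2) / 49 +32189263 / 416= 77380.11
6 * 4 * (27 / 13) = 648 / 13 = 49.85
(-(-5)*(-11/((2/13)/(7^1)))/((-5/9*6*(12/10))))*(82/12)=205205/48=4275.10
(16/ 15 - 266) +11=-3809/ 15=-253.93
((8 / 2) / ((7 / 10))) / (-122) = -20 / 427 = -0.05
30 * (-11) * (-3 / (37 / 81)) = 80190 / 37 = 2167.30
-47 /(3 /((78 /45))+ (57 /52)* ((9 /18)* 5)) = -4888 /465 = -10.51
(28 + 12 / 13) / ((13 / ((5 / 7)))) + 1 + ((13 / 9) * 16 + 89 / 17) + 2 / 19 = 106748888 / 3438981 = 31.04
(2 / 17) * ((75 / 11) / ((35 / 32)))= 960 / 1309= 0.73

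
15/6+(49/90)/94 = 21199/8460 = 2.51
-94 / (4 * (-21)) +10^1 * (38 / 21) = 269 / 14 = 19.21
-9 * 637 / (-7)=819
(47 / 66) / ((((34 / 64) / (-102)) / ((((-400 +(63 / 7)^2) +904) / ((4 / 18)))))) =-3959280 / 11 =-359934.55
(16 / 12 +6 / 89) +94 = 25472 / 267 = 95.40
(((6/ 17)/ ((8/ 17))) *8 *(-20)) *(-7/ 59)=840/ 59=14.24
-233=-233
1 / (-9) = -1 / 9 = -0.11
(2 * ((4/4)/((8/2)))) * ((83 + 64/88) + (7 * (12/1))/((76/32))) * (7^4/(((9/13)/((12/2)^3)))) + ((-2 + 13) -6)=9323074441/209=44608011.68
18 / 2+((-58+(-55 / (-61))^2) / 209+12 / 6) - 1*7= 2897963 / 777689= 3.73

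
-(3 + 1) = -4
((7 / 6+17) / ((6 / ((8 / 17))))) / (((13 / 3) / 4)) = 872 / 663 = 1.32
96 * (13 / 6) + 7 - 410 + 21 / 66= -4283 / 22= -194.68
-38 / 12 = -19 / 6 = -3.17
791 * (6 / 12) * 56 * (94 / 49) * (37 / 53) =1572056 / 53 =29661.43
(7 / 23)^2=49 / 529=0.09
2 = 2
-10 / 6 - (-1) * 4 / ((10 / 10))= 7 / 3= 2.33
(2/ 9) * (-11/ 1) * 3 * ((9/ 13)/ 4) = -33/ 26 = -1.27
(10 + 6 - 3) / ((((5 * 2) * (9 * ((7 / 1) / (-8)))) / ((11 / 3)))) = -572 / 945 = -0.61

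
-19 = -19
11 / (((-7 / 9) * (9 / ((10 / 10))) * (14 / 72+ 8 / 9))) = -1.45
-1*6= -6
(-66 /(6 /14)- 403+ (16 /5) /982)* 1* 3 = -4102281 /2455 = -1670.99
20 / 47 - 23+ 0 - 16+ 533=23238 / 47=494.43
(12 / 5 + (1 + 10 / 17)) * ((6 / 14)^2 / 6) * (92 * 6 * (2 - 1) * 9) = 2526228 / 4165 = 606.54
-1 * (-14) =14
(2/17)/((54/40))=40/459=0.09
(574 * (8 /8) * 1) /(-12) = -287 /6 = -47.83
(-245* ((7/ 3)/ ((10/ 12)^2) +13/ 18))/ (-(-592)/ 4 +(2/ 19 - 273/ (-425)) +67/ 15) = -145370995/ 22269696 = -6.53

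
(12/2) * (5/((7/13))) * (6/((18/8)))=1040/7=148.57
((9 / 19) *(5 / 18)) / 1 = 5 / 38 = 0.13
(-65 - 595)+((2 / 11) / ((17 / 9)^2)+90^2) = 23651922 / 3179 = 7440.05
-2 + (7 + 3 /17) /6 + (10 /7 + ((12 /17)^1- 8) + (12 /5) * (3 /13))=-141913 /23205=-6.12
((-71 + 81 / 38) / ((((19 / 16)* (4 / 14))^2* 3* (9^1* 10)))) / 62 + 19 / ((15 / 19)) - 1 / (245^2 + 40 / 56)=19322825469457 / 804082078980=24.03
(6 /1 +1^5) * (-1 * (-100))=700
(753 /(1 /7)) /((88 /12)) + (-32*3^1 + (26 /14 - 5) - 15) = 604.63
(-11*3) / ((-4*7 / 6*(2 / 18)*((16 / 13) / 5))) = 57915 / 224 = 258.55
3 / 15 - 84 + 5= -394 / 5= -78.80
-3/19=-0.16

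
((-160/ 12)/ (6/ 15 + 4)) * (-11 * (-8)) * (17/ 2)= -6800/ 3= -2266.67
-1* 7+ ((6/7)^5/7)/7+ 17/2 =2486181/1647086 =1.51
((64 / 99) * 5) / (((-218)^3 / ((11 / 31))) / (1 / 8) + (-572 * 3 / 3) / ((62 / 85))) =-4960 / 358423789617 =-0.00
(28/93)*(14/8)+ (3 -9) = -509/93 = -5.47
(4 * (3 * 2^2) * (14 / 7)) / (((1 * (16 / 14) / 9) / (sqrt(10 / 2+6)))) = 756 * sqrt(11) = 2507.37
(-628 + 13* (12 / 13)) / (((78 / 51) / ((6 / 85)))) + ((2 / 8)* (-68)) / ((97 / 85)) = -273181 / 6305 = -43.33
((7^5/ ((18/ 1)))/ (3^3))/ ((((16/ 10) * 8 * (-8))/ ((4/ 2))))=-0.68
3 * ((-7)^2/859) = 0.17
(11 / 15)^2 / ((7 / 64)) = 7744 / 1575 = 4.92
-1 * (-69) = 69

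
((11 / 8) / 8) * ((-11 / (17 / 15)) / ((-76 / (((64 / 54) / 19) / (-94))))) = -605 / 41535216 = -0.00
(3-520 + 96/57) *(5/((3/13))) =-636415/57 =-11165.18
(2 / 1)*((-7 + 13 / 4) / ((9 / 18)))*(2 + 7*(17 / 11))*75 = -14420.45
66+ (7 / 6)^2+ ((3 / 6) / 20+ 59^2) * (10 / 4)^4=156723725 / 1152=136044.90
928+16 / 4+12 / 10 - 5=4641 / 5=928.20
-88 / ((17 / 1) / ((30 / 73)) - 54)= 2640 / 379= 6.97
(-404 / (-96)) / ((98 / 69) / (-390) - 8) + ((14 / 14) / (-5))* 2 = -3987949 / 4307560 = -0.93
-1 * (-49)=49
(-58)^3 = -195112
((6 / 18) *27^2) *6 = 1458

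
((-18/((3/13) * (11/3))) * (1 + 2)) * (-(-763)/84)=-12753/22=-579.68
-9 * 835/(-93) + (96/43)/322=17343603/214613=80.81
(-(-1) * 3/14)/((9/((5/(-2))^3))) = -125/336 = -0.37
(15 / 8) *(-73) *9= -9855 / 8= -1231.88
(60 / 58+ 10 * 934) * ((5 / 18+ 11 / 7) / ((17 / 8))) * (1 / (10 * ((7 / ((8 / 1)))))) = 201975584 / 217413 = 928.99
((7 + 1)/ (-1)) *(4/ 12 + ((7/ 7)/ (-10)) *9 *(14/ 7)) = 176/ 15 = 11.73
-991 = -991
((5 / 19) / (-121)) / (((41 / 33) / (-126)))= 1890 / 8569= 0.22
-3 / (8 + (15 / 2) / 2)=-12 / 47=-0.26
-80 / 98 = -40 / 49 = -0.82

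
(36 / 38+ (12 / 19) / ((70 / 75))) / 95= 216 / 12635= 0.02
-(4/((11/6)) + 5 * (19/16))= -1429/176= -8.12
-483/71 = -6.80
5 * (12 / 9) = 20 / 3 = 6.67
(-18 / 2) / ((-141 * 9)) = 1 / 141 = 0.01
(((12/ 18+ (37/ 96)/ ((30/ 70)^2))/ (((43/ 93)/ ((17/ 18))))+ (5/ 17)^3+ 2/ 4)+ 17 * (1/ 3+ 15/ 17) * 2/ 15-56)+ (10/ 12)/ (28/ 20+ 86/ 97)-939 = -5985899451258941/ 6072699107520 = -985.71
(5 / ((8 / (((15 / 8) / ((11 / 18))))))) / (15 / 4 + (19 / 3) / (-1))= -2025 / 2728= -0.74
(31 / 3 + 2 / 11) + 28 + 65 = 3416 / 33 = 103.52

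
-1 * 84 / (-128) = 21 / 32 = 0.66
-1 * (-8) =8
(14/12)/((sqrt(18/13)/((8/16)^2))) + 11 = 7*sqrt(26)/144 + 11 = 11.25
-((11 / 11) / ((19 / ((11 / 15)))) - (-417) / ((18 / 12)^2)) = -52831 / 285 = -185.37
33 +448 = 481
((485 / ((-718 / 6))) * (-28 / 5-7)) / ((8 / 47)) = 861651 / 2872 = 300.02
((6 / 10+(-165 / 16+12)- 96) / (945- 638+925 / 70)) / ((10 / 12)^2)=-472311 / 1120750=-0.42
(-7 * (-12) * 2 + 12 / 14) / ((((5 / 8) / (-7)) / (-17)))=32150.40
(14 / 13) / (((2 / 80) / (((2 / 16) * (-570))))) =-39900 / 13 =-3069.23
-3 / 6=-1 / 2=-0.50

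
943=943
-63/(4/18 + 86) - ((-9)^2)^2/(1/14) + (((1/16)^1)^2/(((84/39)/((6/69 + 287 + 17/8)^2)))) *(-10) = -1098982214939873/11769970688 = -93371.70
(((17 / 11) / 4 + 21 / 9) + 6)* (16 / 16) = 1151 / 132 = 8.72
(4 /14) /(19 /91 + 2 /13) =26 /33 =0.79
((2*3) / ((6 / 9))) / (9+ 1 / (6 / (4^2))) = 27 / 35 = 0.77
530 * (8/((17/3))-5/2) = -9805/17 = -576.76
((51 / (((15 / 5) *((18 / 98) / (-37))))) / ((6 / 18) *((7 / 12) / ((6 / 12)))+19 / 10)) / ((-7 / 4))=88060 / 103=854.95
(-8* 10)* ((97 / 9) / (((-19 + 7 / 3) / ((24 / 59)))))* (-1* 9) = -55872 / 295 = -189.40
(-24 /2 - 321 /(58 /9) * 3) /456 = -3121 /8816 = -0.35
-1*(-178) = 178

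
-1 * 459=-459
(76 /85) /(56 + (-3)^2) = 76 /5525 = 0.01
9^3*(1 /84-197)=-4020921 /28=-143604.32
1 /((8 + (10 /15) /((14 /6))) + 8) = 7 /114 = 0.06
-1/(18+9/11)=-11/207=-0.05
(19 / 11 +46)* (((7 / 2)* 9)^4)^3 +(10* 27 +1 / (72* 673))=12430925695438036818978741397 / 272904192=45550512083881939120.15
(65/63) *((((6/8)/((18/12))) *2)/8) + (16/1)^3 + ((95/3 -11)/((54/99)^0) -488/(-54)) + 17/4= 6244685/1512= 4130.08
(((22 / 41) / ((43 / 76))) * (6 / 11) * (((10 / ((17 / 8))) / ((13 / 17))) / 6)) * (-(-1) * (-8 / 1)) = -97280 / 22919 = -4.24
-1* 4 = -4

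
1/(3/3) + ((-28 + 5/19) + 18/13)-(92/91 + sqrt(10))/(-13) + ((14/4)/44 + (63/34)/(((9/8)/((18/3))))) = -514893893/33625592 + sqrt(10)/13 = -15.07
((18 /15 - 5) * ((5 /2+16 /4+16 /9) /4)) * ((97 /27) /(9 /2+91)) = -274607 /928260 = -0.30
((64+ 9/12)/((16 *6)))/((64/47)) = 12173/24576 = 0.50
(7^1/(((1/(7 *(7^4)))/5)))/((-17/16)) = -9411920/17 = -553642.35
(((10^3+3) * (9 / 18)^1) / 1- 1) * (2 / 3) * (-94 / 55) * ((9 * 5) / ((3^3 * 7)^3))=-1222 / 321489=-0.00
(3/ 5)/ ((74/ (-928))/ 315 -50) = -87696/ 7308037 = -0.01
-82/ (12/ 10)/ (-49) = 205/ 147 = 1.39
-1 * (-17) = 17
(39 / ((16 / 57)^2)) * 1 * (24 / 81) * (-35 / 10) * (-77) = 2529527 / 64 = 39523.86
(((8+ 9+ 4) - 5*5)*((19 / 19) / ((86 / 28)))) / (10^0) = -56 / 43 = -1.30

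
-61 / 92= -0.66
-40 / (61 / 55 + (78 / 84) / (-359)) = -11057200 / 305871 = -36.15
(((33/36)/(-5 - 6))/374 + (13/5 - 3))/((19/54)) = -80829/71060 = -1.14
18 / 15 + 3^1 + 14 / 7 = 31 / 5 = 6.20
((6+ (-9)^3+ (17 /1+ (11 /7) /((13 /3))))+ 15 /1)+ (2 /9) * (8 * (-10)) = -580192 /819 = -708.42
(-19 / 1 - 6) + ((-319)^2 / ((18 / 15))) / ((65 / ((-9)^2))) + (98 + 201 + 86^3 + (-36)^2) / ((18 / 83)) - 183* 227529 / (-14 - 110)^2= 5474731171957 / 1798992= 3043221.52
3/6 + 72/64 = 13/8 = 1.62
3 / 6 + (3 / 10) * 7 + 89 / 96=1693 / 480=3.53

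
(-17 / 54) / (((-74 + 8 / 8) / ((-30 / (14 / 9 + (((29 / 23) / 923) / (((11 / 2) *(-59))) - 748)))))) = 234219557 / 1351347652640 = 0.00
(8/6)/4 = 0.33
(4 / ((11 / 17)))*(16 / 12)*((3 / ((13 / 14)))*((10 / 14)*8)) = 21760 / 143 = 152.17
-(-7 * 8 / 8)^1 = 7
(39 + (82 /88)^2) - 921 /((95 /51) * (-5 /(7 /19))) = 1333145617 /17472400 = 76.30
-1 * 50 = -50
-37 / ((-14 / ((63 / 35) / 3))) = 111 / 70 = 1.59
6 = 6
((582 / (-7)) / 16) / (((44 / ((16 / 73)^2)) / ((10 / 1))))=-23280 / 410333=-0.06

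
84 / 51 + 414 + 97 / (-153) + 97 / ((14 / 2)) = 459320 / 1071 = 428.87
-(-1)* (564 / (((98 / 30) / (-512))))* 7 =-4331520 / 7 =-618788.57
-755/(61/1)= -755/61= -12.38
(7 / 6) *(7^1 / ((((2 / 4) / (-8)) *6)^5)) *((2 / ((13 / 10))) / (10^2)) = -802816 / 47385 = -16.94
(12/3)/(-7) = -4/7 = -0.57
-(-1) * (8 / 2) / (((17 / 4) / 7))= 112 / 17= 6.59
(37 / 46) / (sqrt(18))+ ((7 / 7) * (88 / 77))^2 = 37 * sqrt(2) / 276+ 64 / 49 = 1.50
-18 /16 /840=-3 /2240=-0.00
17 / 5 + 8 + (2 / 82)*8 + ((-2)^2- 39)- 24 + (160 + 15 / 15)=23287 / 205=113.60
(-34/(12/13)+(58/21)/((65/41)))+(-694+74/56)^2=24449003377/50960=479768.51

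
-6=-6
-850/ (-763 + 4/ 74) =1.11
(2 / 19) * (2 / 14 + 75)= 1052 / 133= 7.91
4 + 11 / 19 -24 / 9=109 / 57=1.91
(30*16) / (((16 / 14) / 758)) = 318360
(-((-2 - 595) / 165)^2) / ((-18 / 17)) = 12.36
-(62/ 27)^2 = -3844/ 729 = -5.27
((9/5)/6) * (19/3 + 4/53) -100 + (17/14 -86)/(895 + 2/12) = -1956216987/19926410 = -98.17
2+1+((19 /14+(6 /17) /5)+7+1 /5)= 11.63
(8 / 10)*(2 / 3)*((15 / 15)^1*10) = 16 / 3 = 5.33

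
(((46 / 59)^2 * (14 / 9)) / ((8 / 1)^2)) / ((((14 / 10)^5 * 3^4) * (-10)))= -330625 / 97486323984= -0.00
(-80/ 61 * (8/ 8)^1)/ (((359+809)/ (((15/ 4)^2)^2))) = -253125/ 1139968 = -0.22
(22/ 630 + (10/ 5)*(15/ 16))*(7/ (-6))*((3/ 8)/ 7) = -4813/ 40320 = -0.12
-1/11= -0.09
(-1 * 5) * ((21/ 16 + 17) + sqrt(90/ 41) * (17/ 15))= -1465/ 16- 17 * sqrt(410)/ 41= -99.96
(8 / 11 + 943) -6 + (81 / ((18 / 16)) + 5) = 11162 / 11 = 1014.73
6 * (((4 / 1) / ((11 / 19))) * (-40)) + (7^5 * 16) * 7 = 20687984 / 11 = 1880725.82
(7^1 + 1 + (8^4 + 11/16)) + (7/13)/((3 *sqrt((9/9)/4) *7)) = 2561357/624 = 4104.74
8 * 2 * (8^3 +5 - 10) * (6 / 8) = 6084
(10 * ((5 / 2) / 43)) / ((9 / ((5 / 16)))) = 125 / 6192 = 0.02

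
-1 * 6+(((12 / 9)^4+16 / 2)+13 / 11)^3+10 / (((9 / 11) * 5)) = 1876.58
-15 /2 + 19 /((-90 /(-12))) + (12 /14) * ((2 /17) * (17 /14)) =-7121 /1470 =-4.84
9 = 9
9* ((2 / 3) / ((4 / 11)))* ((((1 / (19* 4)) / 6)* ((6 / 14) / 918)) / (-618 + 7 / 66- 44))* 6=-121 / 790174280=-0.00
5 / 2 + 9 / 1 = 23 / 2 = 11.50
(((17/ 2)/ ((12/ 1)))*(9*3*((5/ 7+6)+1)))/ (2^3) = 4131/ 224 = 18.44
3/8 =0.38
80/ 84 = 20/ 21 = 0.95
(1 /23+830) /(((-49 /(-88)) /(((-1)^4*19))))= 31920152 /1127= 28323.12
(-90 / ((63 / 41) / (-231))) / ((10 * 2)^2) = 1353 / 40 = 33.82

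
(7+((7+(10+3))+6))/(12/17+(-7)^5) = -561/285707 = -0.00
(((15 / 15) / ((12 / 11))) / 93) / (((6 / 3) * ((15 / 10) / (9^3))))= 297 / 124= 2.40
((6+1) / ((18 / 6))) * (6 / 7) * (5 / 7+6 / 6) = 24 / 7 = 3.43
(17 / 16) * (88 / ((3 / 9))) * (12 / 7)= 3366 / 7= 480.86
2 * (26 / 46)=26 / 23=1.13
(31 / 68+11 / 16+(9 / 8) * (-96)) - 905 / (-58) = -719805 / 7888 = -91.25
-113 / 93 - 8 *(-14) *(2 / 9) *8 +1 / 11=607622 / 3069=197.99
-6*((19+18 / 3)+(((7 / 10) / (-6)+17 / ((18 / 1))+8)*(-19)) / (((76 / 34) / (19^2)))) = 9742693 / 60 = 162378.22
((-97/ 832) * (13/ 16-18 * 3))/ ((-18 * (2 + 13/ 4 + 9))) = -82547/ 3414528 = -0.02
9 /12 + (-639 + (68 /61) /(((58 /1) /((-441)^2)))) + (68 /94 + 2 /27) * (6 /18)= 83506697225 /26938332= 3099.92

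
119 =119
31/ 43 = 0.72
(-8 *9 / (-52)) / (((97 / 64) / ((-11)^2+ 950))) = 1233792 / 1261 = 978.42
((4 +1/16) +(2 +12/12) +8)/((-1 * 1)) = -241/16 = -15.06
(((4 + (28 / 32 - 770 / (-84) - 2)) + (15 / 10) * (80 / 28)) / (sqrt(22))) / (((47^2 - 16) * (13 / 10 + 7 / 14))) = 13715 * sqrt(22) / 72947952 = 0.00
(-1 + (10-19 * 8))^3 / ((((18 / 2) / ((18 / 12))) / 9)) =-4386310.50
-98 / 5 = -19.60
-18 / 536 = -9 / 268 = -0.03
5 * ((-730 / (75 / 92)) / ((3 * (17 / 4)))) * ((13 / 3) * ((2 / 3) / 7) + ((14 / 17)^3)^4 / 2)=-909831908118042534080 / 5615895744657666279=-162.01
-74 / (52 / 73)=-2701 / 26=-103.88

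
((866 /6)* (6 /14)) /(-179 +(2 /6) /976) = -1267824 /3668777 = -0.35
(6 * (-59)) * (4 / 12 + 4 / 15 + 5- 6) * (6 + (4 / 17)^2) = 247800 / 289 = 857.44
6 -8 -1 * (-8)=6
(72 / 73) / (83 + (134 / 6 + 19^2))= 216 / 102127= 0.00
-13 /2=-6.50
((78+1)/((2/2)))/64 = 79/64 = 1.23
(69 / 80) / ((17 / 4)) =69 / 340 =0.20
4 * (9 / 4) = 9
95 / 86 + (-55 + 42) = -1023 / 86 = -11.90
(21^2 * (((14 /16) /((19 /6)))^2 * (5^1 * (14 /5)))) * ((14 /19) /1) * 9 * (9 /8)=771895089 /219488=3516.80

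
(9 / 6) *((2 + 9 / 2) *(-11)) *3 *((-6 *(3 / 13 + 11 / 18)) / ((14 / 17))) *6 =331551 / 28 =11841.11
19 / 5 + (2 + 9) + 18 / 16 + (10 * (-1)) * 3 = -563 / 40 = -14.08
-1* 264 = -264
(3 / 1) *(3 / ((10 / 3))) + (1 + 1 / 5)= 39 / 10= 3.90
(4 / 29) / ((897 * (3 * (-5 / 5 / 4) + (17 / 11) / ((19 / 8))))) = -3344 / 2159079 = -0.00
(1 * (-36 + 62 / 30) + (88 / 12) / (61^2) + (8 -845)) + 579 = -5431383 / 18605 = -291.93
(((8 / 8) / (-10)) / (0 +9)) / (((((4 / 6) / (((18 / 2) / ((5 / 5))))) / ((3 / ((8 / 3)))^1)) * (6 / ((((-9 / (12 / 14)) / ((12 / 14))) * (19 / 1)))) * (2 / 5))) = 8379 / 512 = 16.37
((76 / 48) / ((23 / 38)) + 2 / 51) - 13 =-24269 / 2346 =-10.34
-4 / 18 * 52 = -104 / 9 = -11.56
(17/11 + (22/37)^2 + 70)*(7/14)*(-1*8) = -4330908/15059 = -287.60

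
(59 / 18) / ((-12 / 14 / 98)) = -20237 / 54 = -374.76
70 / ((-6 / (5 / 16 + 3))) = -1855 / 48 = -38.65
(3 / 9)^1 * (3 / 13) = 1 / 13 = 0.08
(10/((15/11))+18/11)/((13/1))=296/429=0.69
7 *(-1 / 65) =-7 / 65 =-0.11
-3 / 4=-0.75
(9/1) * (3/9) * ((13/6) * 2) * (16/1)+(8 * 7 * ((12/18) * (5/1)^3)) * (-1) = -13376/3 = -4458.67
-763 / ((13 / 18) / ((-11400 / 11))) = 156567600 / 143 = 1094878.32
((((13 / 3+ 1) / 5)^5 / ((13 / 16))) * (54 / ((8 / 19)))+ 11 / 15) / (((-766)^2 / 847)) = 67726036147 / 214532662500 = 0.32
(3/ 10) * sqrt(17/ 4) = 3 * sqrt(17)/ 20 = 0.62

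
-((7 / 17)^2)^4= -0.00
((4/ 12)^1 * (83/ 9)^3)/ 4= 571787/ 8748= 65.36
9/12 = 3/4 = 0.75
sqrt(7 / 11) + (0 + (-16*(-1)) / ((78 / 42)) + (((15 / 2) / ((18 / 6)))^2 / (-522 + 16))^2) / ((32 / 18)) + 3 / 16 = sqrt(77) / 11 + 4289188197 / 852087808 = 5.83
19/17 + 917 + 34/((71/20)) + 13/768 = 927.71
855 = 855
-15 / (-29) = 15 / 29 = 0.52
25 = 25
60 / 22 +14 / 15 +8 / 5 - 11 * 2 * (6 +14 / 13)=-150.43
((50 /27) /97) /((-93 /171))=-950 /27063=-0.04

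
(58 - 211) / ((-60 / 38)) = 969 / 10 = 96.90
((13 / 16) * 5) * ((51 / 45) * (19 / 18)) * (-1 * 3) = -4199 / 288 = -14.58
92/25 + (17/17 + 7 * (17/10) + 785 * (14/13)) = 560277/650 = 861.96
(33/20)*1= 33/20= 1.65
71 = 71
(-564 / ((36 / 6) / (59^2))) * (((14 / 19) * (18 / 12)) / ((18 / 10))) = -11452490 / 57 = -200920.88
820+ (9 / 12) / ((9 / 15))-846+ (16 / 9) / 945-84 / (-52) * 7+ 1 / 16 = -23666087 / 1769040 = -13.38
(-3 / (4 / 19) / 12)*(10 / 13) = -95 / 104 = -0.91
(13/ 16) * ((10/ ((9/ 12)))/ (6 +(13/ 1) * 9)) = 65/ 738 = 0.09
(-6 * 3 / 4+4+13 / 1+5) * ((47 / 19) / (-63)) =-235 / 342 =-0.69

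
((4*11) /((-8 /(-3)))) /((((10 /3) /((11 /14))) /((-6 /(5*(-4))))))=1.17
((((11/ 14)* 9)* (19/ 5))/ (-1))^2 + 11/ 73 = 258339653/ 357700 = 722.22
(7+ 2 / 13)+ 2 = 119 / 13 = 9.15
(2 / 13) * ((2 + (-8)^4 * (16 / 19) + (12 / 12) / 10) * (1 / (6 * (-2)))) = -50443 / 1140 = -44.25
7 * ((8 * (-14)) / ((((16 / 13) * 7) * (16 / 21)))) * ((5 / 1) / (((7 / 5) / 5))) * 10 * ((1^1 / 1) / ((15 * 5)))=-2275 / 8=-284.38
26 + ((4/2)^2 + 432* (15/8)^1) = 840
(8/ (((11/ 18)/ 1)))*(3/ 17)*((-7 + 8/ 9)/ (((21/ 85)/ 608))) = -243200/ 7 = -34742.86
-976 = -976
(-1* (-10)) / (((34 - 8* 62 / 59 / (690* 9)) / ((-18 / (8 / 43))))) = -354482325 / 12456764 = -28.46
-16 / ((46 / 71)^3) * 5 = -3579110 / 12167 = -294.17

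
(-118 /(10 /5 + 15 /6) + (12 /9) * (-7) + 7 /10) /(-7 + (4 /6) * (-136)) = 3137 /8790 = 0.36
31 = 31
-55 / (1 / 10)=-550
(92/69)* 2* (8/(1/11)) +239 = 1421/3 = 473.67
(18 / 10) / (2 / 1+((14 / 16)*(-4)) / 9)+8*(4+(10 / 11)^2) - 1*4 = 626862 / 17545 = 35.73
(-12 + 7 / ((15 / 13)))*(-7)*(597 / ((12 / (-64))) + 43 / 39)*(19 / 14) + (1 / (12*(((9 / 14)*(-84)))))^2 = -4896754889119 / 27293760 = -179409.32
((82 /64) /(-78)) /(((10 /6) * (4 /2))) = -41 /8320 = -0.00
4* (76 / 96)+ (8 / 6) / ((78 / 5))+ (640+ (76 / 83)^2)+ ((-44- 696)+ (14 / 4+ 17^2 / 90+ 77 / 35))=-701217721 / 8060130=-87.00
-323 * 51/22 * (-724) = 5963226/11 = 542111.45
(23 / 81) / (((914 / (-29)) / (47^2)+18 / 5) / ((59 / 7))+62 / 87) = 434653885 / 1742085846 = 0.25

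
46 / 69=2 / 3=0.67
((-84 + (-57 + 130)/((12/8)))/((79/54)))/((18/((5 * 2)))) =-1060/79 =-13.42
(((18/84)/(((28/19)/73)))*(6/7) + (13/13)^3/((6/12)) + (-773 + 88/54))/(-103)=28163515/3815532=7.38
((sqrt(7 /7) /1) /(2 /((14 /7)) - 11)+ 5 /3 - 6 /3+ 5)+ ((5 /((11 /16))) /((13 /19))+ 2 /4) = 33668 /2145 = 15.70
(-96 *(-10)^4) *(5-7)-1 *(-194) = 1920194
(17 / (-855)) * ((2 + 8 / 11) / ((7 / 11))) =-34 / 399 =-0.09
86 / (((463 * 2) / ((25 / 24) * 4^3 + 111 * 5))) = 80195 / 1389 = 57.74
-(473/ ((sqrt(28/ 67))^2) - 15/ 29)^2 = -843860867161/ 659344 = -1279849.16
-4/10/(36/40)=-4/9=-0.44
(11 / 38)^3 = 1331 / 54872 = 0.02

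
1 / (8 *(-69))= -1 / 552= -0.00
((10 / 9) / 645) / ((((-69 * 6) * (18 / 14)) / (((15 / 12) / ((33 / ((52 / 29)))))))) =-455 / 2069936451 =-0.00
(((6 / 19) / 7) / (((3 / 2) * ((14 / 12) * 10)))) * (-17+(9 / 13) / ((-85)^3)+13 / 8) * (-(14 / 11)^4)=1154815473672 / 11104384094375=0.10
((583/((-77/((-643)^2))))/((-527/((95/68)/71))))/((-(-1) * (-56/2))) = -2081715715/498693776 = -4.17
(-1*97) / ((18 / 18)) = -97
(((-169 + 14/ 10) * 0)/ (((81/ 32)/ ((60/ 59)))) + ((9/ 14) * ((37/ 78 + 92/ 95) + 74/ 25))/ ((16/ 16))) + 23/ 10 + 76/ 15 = 5289197/ 518700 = 10.20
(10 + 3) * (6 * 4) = 312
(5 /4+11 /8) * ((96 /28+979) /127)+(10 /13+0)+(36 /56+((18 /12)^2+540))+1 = 52234699 /92456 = 564.97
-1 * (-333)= 333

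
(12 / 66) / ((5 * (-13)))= -2 / 715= -0.00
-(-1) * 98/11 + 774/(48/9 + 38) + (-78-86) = -98119/715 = -137.23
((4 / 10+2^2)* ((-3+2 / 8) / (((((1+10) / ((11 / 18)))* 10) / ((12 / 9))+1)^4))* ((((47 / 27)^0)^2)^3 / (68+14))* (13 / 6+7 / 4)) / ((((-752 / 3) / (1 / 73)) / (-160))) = -121 / 8191290671104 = -0.00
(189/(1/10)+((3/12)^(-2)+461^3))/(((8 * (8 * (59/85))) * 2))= 8327797395/7552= 1102727.41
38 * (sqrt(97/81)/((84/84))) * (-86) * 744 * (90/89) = -24313920 * sqrt(97)/89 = -2690610.57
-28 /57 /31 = -0.02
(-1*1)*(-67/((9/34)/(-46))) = -104788/9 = -11643.11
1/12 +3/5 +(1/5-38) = -2227/60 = -37.12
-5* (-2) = 10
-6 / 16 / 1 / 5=-3 / 40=-0.08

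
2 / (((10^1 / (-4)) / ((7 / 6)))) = -0.93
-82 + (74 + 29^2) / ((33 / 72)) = 21058 / 11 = 1914.36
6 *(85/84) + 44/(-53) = 3889/742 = 5.24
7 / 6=1.17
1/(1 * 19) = 1/19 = 0.05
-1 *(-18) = 18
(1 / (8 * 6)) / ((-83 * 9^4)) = -1 / 26139024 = -0.00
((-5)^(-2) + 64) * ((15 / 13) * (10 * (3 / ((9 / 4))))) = 12808 / 13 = 985.23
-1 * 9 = -9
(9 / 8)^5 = 59049 / 32768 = 1.80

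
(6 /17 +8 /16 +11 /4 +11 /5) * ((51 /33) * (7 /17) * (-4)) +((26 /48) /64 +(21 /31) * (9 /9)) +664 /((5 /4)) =23022445541 /44520960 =517.11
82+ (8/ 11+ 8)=998/ 11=90.73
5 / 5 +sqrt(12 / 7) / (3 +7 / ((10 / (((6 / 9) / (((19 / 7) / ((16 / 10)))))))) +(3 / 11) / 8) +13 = 250800 *sqrt(21) / 2904797 +14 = 14.40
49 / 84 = 7 / 12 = 0.58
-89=-89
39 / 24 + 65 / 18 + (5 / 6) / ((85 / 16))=6601 / 1224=5.39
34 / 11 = 3.09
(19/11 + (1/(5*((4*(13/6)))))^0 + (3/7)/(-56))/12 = 3909/17248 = 0.23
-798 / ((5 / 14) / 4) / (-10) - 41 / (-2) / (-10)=89171 / 100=891.71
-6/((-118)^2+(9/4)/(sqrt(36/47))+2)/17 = -594176/23444401633+16 * sqrt(47)/23444401633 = -0.00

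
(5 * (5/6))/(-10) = -5/12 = -0.42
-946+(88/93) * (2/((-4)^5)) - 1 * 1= -5636555/5952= -947.00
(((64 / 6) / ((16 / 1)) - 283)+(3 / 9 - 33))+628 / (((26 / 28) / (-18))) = -162351 / 13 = -12488.54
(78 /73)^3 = 474552 /389017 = 1.22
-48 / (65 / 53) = -2544 / 65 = -39.14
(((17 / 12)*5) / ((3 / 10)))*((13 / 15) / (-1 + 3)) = 1105 / 108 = 10.23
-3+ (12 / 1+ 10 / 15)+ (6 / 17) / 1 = 511 / 51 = 10.02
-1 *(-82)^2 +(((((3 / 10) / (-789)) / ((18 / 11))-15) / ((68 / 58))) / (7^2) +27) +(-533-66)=-575444731459 / 78868440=-7296.26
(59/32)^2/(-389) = -3481/398336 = -0.01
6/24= 1/4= 0.25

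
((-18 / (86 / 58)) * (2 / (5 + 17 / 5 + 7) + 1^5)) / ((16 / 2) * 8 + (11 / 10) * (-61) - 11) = 151380 / 155617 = 0.97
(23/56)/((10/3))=0.12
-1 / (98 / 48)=-24 / 49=-0.49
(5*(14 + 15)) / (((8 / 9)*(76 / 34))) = 22185 / 304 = 72.98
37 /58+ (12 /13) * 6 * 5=21361 /754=28.33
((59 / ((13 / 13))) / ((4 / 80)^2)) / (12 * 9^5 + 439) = 23600 / 709027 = 0.03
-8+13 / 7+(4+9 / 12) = -39 / 28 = -1.39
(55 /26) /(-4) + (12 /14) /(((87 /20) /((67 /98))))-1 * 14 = -14890557 /1034488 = -14.39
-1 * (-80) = 80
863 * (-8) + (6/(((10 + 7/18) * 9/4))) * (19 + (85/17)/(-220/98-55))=-241256216/34969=-6899.15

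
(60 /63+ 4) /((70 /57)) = 4.03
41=41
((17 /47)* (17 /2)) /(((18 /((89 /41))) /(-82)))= -25721 /846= -30.40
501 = 501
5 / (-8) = -0.62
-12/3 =-4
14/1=14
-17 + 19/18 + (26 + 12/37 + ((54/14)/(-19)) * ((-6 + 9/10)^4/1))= -56228777191/442890000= -126.96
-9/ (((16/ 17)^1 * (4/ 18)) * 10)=-1377/ 320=-4.30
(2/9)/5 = 2/45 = 0.04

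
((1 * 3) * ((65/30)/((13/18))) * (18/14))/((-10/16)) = -648/35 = -18.51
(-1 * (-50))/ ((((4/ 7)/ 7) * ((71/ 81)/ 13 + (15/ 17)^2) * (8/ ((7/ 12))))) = 52.79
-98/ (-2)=49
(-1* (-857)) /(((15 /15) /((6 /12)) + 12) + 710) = 857 /724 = 1.18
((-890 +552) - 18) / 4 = -89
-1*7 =-7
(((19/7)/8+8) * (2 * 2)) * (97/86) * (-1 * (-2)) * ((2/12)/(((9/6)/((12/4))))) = 45299/1806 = 25.08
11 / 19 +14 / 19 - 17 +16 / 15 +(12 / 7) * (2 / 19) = -28802 / 1995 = -14.44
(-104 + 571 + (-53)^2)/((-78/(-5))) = 210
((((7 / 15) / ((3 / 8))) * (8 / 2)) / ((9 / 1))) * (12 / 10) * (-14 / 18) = -3136 / 6075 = -0.52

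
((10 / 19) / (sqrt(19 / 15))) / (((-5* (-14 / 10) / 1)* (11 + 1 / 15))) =75* sqrt(285) / 209741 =0.01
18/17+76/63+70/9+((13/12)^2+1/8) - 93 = -466433/5712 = -81.66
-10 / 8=-5 / 4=-1.25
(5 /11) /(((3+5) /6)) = 15 /44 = 0.34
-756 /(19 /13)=-9828 /19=-517.26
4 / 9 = 0.44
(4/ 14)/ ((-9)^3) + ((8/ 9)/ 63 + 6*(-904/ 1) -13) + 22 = -3947525/ 729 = -5414.99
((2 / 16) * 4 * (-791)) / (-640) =791 / 1280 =0.62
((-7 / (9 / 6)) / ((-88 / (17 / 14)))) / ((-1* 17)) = -0.00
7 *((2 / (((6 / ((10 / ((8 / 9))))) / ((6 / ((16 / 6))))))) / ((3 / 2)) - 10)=-245 / 8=-30.62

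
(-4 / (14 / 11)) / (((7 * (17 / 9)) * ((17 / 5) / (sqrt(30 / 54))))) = -330 * sqrt(5) / 14161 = -0.05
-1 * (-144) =144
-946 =-946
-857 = -857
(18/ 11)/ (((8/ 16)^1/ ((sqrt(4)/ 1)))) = 72/ 11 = 6.55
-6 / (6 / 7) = -7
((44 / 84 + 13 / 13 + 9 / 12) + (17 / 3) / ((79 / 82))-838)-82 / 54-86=-54788579 / 59724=-917.36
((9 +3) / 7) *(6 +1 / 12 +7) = 157 / 7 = 22.43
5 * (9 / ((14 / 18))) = 405 / 7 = 57.86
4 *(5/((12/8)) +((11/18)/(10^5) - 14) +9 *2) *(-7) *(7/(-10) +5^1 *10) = -45553237961/4500000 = -10122.94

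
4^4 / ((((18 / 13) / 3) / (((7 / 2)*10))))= 58240 / 3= 19413.33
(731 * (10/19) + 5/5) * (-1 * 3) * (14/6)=-51303/19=-2700.16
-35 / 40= -7 / 8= -0.88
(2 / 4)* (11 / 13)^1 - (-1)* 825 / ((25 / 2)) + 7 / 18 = 7817 / 117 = 66.81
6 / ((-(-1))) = 6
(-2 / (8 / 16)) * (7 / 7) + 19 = 15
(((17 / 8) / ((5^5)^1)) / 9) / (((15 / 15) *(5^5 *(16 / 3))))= 17 / 3750000000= 0.00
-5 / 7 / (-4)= 5 / 28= 0.18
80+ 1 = 81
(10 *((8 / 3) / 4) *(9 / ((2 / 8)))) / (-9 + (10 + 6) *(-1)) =-48 / 5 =-9.60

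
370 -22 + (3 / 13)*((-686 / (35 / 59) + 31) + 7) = 5844 / 65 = 89.91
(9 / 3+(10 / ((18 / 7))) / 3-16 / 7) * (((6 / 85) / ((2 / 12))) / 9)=304 / 3213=0.09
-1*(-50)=50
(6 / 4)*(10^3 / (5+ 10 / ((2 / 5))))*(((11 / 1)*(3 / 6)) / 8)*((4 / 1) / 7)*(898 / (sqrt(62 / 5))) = 123475*sqrt(310) / 434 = 5009.22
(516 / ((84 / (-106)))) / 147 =-4558 / 1029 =-4.43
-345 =-345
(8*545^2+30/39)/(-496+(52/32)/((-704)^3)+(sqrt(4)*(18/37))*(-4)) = -3190334151815331840/671164741458029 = -4753.43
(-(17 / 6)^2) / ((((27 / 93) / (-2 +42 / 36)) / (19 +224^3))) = 55941205465 / 216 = 258987062.34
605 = 605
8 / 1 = 8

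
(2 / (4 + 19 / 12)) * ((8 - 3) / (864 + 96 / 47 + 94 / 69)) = 194580 / 94235299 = 0.00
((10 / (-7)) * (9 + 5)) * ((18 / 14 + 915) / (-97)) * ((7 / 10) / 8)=3207 / 194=16.53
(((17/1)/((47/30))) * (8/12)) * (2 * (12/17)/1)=480/47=10.21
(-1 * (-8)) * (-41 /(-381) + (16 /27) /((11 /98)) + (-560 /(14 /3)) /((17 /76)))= -2724343720 /641223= -4248.67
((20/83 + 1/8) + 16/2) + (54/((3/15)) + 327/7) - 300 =116573/4648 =25.08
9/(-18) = -1/2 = -0.50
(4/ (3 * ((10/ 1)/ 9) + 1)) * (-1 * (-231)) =2772/ 13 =213.23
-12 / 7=-1.71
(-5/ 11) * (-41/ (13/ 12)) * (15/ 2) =18450/ 143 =129.02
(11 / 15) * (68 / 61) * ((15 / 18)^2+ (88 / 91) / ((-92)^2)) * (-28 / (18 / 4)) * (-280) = 100838909248 / 101937771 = 989.22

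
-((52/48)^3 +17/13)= -57937/22464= -2.58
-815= -815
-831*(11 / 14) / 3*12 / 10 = -9141 / 35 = -261.17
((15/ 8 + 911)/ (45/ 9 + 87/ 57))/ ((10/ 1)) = 138757/ 9920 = 13.99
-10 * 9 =-90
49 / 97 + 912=88513 / 97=912.51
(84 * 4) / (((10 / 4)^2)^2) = 5376 / 625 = 8.60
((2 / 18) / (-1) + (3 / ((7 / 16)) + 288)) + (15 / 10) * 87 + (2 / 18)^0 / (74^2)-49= 129800429 / 344988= 376.25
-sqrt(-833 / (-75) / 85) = -7 * sqrt(15) / 75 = -0.36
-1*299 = -299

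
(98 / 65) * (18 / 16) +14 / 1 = 4081 / 260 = 15.70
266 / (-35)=-38 / 5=-7.60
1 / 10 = 0.10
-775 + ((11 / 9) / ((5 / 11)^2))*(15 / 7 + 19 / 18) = -21434857 / 28350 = -756.08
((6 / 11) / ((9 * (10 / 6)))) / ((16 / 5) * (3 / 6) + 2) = 1 / 99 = 0.01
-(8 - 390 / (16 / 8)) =187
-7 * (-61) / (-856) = -427 / 856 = -0.50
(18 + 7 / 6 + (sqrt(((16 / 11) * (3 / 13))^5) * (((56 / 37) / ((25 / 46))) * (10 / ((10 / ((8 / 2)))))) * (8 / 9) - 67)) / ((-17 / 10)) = 1435 / 51 - 168820736 * sqrt(429) / 9196631015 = 27.76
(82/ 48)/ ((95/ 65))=533/ 456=1.17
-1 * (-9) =9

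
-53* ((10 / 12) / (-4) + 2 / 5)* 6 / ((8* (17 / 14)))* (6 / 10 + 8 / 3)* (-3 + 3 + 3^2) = -1254351 / 6800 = -184.46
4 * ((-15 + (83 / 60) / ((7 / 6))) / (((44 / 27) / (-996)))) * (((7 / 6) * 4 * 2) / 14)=8668188 / 385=22514.77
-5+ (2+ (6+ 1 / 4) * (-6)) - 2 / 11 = -40.68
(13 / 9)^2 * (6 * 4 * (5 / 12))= 1690 / 81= 20.86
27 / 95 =0.28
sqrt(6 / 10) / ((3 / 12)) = 4 * sqrt(15) / 5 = 3.10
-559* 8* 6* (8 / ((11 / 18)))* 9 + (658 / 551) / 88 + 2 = -76642446671 / 24244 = -3161295.44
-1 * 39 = -39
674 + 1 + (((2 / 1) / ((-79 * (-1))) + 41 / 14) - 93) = 646959 / 1106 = 584.95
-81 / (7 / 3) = -243 / 7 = -34.71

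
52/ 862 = 26/ 431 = 0.06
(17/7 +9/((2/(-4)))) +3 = -88/7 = -12.57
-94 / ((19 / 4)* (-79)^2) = -376 / 118579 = -0.00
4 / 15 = 0.27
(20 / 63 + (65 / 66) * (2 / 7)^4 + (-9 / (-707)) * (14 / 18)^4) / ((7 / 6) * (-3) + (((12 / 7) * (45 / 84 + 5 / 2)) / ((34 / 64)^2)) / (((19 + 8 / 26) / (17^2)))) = 320858115686 / 266016537315837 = 0.00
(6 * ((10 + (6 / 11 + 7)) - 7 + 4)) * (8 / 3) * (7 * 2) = 35840 / 11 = 3258.18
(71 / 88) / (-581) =-71 / 51128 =-0.00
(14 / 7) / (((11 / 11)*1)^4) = 2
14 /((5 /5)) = 14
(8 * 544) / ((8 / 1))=544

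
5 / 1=5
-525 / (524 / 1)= -525 / 524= -1.00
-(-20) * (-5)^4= 12500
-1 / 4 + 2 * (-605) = -4841 / 4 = -1210.25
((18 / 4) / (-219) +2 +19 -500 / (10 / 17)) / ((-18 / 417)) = 16824143 / 876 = 19205.64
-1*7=-7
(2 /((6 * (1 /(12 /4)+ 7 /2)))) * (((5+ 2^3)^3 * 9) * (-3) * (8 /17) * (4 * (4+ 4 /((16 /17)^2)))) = -32328855 /391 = -82682.49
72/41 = 1.76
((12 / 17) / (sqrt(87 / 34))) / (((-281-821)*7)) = -2*sqrt(2958) / 1901501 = -0.00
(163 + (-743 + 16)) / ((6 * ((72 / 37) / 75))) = -43475 / 12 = -3622.92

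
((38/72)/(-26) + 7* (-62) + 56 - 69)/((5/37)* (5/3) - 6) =15481207/199992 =77.41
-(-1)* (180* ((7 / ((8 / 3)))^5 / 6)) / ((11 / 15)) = 918922725 / 180224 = 5098.78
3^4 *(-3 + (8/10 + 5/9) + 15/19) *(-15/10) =19737/190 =103.88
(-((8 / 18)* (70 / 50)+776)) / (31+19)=-17474 / 1125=-15.53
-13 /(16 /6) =-39 /8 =-4.88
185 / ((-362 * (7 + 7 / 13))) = -2405 / 35476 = -0.07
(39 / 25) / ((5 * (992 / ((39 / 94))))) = 1521 / 11656000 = 0.00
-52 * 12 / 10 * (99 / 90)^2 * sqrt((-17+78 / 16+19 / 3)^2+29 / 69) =-1573 * sqrt(10348873) / 11500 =-440.03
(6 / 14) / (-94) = -3 / 658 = -0.00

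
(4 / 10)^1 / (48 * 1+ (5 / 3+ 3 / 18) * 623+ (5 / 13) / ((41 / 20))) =6396 / 19033765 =0.00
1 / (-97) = -1 / 97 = -0.01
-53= -53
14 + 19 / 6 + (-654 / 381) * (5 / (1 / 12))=-65399 / 762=-85.83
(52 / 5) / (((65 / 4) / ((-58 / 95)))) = -0.39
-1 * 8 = -8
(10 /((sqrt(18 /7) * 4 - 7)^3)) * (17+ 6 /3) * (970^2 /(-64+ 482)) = -15581341636 /14641 - 4163595408 * sqrt(14) /14641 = -2128276.02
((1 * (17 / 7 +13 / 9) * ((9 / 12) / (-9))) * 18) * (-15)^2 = -1307.14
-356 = -356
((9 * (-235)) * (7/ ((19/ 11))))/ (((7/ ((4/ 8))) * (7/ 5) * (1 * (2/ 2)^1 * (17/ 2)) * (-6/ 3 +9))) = -7.35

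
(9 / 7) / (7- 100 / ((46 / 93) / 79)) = -207 / 2570323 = -0.00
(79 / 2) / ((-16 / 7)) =-553 / 32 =-17.28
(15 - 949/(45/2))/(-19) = 1223/855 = 1.43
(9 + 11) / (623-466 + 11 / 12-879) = -240 / 8653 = -0.03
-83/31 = -2.68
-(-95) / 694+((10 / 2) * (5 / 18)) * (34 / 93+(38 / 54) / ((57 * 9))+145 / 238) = 50147530085 / 33594498252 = 1.49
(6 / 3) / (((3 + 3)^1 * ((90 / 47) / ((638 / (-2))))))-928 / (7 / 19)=-2574.39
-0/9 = 0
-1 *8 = -8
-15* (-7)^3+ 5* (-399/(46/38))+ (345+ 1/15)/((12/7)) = 3827684/1035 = 3698.25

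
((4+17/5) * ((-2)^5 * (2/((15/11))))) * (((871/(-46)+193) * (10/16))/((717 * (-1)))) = 4345132/82455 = 52.70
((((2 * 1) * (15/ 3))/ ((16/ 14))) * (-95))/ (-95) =35/ 4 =8.75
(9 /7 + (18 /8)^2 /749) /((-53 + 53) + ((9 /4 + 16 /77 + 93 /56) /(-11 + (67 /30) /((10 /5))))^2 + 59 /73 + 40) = 37419374837999 /1186497156002812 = 0.03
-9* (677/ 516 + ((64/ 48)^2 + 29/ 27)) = -19337/ 516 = -37.47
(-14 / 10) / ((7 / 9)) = -9 / 5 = -1.80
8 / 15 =0.53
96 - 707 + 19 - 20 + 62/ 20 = -6089/ 10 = -608.90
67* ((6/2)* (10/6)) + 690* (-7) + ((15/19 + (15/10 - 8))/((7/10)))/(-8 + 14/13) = -1536887/342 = -4493.82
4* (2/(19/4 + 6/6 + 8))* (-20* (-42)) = 5376/11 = 488.73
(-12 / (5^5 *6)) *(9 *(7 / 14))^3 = -729 / 12500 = -0.06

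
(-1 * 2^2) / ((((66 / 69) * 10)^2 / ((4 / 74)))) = -529 / 223850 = -0.00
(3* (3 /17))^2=81 /289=0.28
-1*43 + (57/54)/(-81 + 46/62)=-1926301/44784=-43.01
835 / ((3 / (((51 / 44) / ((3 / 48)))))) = 56780 / 11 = 5161.82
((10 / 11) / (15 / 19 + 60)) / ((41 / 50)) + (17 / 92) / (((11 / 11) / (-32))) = -5.89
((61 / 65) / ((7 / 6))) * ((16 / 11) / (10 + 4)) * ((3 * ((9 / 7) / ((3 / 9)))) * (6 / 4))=355752 / 245245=1.45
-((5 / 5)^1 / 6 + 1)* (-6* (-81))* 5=-2835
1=1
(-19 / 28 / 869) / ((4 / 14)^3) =-931 / 27808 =-0.03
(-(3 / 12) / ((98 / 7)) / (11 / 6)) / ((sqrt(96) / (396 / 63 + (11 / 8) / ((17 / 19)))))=-677 * sqrt(6) / 213248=-0.01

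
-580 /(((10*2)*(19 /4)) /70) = -8120 /19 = -427.37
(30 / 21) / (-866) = -5 / 3031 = -0.00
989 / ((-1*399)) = -989 / 399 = -2.48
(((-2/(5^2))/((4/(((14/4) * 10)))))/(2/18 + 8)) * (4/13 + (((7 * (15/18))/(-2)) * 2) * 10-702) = 622461/9490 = 65.59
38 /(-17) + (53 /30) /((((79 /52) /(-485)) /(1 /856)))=-4990729 /1724412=-2.89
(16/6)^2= 7.11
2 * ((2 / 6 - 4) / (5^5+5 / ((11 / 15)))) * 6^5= -313632 / 17225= -18.21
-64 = -64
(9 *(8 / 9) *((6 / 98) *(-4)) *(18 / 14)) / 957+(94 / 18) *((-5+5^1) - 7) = -36000785 / 984753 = -36.56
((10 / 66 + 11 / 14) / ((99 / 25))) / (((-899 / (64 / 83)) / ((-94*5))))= 162808000 / 1706416173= 0.10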